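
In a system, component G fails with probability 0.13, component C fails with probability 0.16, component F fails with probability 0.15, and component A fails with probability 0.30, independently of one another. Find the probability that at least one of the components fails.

P(none) = (1 − 0.13) × (1 − 0.16) × (1 − 0.15) × (1 − 0.30) = 0.87 × 0.84 × 0.85 × 0.70 = 0.434826
P(at least one) = 1 − 0.434826 = 0.565174

0.565174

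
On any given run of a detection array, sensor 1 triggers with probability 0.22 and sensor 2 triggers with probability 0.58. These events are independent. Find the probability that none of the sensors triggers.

Since the events are independent, P(none) is the product of the individual non-occurrence probabilities.
P(none) = (1 − 0.22) × (1 − 0.58) = 0.78 × 0.42 = 0.3276

0.3276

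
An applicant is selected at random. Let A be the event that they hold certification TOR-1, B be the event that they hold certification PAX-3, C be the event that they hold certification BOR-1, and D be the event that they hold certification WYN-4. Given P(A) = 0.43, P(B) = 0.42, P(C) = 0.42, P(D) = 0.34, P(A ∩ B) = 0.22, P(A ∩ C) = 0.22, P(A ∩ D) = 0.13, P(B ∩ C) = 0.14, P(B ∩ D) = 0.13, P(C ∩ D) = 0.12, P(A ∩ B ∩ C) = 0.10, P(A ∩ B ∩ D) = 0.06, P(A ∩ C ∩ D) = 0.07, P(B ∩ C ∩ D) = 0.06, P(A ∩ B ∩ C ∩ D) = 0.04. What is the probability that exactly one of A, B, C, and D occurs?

0.40

P(exactly one) = 0.43 + 0.42 + 0.42 + 0.34 − 2·0.22 − 2·0.22 − 2·0.13 − 2·0.14 − 2·0.13 − 2·0.12 + 3·0.10 + 3·0.06 + 3·0.07 + 3·0.06 − 4·0.04 = 0.40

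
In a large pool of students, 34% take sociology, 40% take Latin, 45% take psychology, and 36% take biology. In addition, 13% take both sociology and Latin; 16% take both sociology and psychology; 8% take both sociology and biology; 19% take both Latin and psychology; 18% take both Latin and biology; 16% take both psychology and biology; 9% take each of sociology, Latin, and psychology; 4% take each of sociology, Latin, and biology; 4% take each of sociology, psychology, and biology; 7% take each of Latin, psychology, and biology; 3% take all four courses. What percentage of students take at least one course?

86%

By inclusion–exclusion:
P(≥1) = 34 + 40 + 45 + 36 − 13 − 16 − 8 − 19 − 18 − 16 + 9 + 4 + 4 + 7 − 3 = 86%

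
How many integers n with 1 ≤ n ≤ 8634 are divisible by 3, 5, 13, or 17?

4633

Inclusion–exclusion gives
floor(8634/3) + floor(8634/5) + floor(8634/13) + floor(8634/17) − floor(8634/15) − floor(8634/39) − floor(8634/51) − floor(8634/65) − floor(8634/85) − floor(8634/221) + floor(8634/195) + floor(8634/255) + floor(8634/663) + floor(8634/1105) − floor(8634/3315) = 2878 + 1726 + 664 + 507 − 575 − 221 − 169 − 132 − 101 − 39 + 44 + 33 + 13 + 7 − 2 = 4633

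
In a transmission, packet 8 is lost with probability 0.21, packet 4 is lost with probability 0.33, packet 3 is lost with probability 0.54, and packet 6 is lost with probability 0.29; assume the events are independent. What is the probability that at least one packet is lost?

P(none) = (1 − 0.21) × (1 − 0.33) × (1 − 0.54) × (1 − 0.29) = 0.79 × 0.67 × 0.46 × 0.71 = 0.17286938
P(at least one) = 1 − 0.17286938 = 0.82713062

0.82713062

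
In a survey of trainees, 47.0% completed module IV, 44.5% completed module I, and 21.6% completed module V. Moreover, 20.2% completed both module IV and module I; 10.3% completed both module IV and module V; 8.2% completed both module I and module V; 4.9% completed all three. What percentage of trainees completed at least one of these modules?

79.3%

By inclusion-exclusion,
P(≥1) = 47.0 + 44.5 + 21.6 − 20.2 − 10.3 − 8.2 + 4.9 = 79.3%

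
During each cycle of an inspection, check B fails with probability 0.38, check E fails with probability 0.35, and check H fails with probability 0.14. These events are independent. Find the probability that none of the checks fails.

0.34658

P(none) = (1 − 0.38) × (1 − 0.35) × (1 − 0.14) = 0.62 × 0.65 × 0.86 = 0.34658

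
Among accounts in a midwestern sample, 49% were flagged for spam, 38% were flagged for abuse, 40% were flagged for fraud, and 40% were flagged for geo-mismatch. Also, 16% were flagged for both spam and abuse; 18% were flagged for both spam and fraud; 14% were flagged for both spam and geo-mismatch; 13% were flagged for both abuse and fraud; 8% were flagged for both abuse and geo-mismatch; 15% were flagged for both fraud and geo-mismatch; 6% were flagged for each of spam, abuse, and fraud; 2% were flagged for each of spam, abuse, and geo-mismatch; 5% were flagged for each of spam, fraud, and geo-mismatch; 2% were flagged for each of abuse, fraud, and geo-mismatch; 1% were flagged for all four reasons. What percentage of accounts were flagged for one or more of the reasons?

Inclusion–exclusion gives
P(≥1) = 49 + 38 + 40 + 40 − 16 − 18 − 14 − 13 − 8 − 15 + 6 + 2 + 5 + 2 − 1 = 97%

97%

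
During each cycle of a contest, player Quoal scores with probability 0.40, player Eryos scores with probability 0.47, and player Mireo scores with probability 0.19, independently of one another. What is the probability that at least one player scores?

Since the events are independent, P(none) is the product of the individual non-occurrence probabilities.
P(none) = (1 − 0.40) × (1 − 0.47) × (1 − 0.19) = 0.60 × 0.53 × 0.81 = 0.25758
P(at least one) = 1 − 0.25758 = 0.74242

0.74242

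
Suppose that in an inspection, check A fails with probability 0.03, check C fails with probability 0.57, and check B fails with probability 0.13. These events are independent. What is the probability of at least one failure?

0.637123

P(none) = (1 − 0.03) × (1 − 0.57) × (1 − 0.13) = 0.97 × 0.43 × 0.87 = 0.362877
P(at least one) = 1 − 0.362877 = 0.637123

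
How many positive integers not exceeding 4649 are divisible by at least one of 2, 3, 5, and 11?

Apply inclusion-exclusion:
⌊4649/2⌋ + ⌊4649/3⌋ + ⌊4649/5⌋ + ⌊4649/11⌋ − ⌊4649/6⌋ − ⌊4649/10⌋ − ⌊4649/22⌋ − ⌊4649/15⌋ − ⌊4649/33⌋ − ⌊4649/55⌋ + ⌊4649/30⌋ + ⌊4649/66⌋ + ⌊4649/110⌋ + ⌊4649/165⌋ − ⌊4649/330⌋ = 2324 + 1549 + 929 + 422 − 774 − 464 − 211 − 309 − 140 − 84 + 154 + 70 + 42 + 28 − 14 = 3522

3522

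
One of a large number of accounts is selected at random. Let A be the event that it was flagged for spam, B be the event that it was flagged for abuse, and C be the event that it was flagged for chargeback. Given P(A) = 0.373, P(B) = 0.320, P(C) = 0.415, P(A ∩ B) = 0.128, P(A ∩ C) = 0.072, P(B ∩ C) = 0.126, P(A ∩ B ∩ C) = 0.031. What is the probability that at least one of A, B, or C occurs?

0.813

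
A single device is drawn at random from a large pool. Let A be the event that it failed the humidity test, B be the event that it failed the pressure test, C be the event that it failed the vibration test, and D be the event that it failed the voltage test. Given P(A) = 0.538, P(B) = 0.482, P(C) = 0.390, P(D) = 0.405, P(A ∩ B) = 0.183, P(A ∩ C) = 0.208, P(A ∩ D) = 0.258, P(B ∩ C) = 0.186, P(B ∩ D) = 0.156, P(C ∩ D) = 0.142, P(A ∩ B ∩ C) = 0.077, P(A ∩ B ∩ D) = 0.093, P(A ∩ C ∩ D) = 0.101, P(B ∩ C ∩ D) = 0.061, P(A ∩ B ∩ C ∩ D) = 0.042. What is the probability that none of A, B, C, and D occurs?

P(A ∪ B ∪ C ∪ D) = 0.538 + 0.482 + 0.390 + 0.405 − 0.183 − 0.208 − 0.258 − 0.186 − 0.156 − 0.142 + 0.077 + 0.093 + 0.101 + 0.061 − 0.042 = 0.972
P(none) = 1 − 0.972 = 0.028

0.028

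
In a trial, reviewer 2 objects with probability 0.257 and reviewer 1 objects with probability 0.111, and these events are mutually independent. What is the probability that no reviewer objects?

Independence gives P(none) = ∏(1 − pᵢ).
P(none) = (1 − 0.257) × (1 − 0.111) = 0.743 × 0.889 = 0.660527

0.660527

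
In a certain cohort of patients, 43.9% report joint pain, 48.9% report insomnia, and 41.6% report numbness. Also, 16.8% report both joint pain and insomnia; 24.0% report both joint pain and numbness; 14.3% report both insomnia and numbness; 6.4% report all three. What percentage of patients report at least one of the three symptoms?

By inclusion–exclusion:
P(≥1) = 43.9 + 48.9 + 41.6 − 16.8 − 24.0 − 14.3 + 6.4 = 85.7%

85.7%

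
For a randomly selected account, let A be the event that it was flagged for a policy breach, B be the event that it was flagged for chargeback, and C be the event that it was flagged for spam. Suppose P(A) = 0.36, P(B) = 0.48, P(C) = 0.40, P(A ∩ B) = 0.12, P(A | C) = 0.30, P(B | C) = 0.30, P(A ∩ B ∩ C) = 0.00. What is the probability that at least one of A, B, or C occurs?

0.88

P(A ∩ C) = P(C)·P(A|C) = 0.40 × 0.30 = 0.12
P(B ∩ C) = P(C)·P(B|C) = 0.40 × 0.30 = 0.12
By inclusion–exclusion:
P(A ∪ B ∪ C) = 0.36 + 0.48 + 0.40 − 0.12 − 0.12 − 0.12 + 0.00 = 0.88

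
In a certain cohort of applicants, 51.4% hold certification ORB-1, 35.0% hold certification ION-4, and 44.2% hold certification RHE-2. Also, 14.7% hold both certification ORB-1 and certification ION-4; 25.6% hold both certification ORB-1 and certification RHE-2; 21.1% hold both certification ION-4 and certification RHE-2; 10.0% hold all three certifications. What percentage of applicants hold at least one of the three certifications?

By inclusion–exclusion:
P(≥1) = 51.4 + 35.0 + 44.2 − 14.7 − 25.6 − 21.1 + 10.0 = 79.2%

79.2%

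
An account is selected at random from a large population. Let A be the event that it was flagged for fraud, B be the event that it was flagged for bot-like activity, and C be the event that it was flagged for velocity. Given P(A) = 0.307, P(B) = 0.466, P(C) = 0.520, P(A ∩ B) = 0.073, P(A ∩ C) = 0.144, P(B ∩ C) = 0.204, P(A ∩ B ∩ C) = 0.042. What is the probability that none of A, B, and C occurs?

P(A ∪ B ∪ C) = 0.307 + 0.466 + 0.520 − 0.073 − 0.144 − 0.204 + 0.042 = 0.914
P(none) = 1 − 0.914 = 0.086

0.086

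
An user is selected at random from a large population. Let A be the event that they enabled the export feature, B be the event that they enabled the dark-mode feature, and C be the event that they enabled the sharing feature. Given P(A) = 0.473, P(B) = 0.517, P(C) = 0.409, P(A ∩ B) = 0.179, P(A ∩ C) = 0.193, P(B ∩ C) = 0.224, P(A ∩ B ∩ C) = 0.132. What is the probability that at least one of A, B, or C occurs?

0.935

P(A ∪ B ∪ C) = 0.473 + 0.517 + 0.409 − 0.179 − 0.193 − 0.224 + 0.132 = 0.935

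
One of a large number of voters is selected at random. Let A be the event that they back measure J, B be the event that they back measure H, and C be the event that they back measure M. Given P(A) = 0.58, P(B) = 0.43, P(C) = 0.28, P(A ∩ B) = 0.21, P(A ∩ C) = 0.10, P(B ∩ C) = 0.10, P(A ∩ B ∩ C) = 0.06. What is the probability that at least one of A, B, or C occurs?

Using inclusion–exclusion:
P(A ∪ B ∪ C) = 0.58 + 0.43 + 0.28 − 0.21 − 0.10 − 0.10 + 0.06 = 0.94

0.94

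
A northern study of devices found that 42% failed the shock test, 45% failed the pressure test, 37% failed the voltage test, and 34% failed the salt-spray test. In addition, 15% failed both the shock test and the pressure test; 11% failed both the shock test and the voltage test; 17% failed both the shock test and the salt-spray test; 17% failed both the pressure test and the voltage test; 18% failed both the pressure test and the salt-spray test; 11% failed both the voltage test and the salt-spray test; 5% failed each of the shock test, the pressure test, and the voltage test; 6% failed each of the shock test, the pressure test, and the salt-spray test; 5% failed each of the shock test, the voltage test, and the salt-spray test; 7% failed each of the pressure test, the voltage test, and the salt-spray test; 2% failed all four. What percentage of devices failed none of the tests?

Apply inclusion-exclusion:
P(union) = 42 + 45 + 37 + 34 − 15 − 11 − 17 − 17 − 18 − 11 + 5 + 6 + 5 + 7 − 2 = 90%
P(none) = 100% − 90% = 10%

10%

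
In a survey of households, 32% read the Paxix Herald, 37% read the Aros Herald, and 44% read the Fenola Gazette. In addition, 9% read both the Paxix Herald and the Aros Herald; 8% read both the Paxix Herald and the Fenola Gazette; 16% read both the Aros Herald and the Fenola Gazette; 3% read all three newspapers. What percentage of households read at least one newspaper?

By inclusion–exclusion:
P(at least one) = 32 + 37 + 44 − 9 − 8 − 16 + 3 = 83%

83%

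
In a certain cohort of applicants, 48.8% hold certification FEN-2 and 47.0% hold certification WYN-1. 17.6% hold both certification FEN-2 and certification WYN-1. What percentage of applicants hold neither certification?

Apply inclusion-exclusion:
P(union) = 48.8 + 47.0 − 17.6 = 78.2%
P(none) = 100% − 78.2% = 21.8%

21.8%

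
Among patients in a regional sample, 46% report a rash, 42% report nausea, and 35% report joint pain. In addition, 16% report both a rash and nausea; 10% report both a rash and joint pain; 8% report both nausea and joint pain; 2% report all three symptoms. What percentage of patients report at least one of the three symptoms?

P(≥1) = 46 + 42 + 35 − 16 − 10 − 8 + 2 = 91%

91%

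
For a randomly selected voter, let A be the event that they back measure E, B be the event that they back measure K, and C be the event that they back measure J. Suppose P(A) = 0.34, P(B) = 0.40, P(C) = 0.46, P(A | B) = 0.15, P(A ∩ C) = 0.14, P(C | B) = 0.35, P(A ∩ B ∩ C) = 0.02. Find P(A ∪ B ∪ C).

P(A ∩ B) = P(B)·P(A|B) = 0.40 × 0.15 = 0.06
P(B ∩ C) = P(B)·P(C|B) = 0.40 × 0.35 = 0.14
P(A ∪ B ∪ C) = 0.34 + 0.40 + 0.46 − 0.06 − 0.14 − 0.14 + 0.02 = 0.88

0.88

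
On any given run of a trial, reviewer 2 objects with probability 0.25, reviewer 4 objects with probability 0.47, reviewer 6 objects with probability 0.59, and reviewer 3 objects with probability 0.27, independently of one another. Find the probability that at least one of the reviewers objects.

0.88102825

P(none) = (1 − 0.25) × (1 − 0.47) × (1 − 0.59) × (1 − 0.27) = 0.75 × 0.53 × 0.41 × 0.73 = 0.11897175
P(at least one) = 1 − 0.11897175 = 0.88102825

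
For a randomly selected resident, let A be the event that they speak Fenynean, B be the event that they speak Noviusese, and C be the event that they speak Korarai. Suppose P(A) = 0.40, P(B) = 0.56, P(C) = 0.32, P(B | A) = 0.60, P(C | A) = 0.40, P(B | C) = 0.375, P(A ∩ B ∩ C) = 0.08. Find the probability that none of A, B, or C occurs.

0.16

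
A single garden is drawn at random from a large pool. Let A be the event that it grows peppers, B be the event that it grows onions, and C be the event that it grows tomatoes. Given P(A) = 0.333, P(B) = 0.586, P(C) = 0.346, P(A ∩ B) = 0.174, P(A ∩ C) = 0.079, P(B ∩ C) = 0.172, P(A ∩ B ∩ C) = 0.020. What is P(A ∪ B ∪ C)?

0.860

P(A ∪ B ∪ C) = 0.333 + 0.586 + 0.346 − 0.174 − 0.079 − 0.172 + 0.020 = 0.860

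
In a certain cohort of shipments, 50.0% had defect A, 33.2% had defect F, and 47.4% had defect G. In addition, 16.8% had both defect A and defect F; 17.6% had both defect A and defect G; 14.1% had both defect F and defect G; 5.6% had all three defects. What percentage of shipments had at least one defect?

87.7%

P(at least one) = 50.0 + 33.2 + 47.4 − 16.8 − 17.6 − 14.1 + 5.6 = 87.7%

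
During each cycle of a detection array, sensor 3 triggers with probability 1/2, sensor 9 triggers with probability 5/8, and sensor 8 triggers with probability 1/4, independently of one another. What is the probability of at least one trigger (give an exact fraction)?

P(none) = (1 − 1/2) × (1 − 5/8) × (1 − 1/4) = 1/2 × 3/8 × 3/4 = 9/64
P(at least one) = 1 − 9/64 = 55/64

55/64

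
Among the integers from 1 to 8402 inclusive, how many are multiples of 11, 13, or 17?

1766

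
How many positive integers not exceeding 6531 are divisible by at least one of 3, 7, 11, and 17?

Using inclusion–exclusion:
2177 + 933 + 593 + 384 − 311 − 197 − 128 − 84 − 54 − 34 + 28 + 18 + 11 + 4 − 1 = 3339

3339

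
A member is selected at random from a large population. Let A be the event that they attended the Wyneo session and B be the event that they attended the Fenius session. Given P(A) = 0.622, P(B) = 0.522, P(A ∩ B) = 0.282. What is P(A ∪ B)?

P(A ∪ B) = 0.622 + 0.522 − 0.282 = 0.862

0.862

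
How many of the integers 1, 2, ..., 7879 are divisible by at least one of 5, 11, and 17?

1575 + 716 + 463 − 143 − 92 − 42 + 8 = 2485

2485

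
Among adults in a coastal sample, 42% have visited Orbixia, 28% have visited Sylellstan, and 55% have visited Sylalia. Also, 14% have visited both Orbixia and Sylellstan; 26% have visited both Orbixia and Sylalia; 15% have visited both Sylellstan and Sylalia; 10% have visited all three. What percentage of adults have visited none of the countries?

Apply inclusion-exclusion:
P(≥1) = 42 + 28 + 55 − 14 − 26 − 15 + 10 = 80%
P(none) = 100% − 80% = 20%

20%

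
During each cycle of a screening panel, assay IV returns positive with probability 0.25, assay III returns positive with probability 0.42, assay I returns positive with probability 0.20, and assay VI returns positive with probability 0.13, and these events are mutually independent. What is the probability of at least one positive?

0.69724

P(none) = (1 − 0.25) × (1 − 0.42) × (1 − 0.20) × (1 − 0.13) = 0.75 × 0.58 × 0.80 × 0.87 = 0.30276
P(at least one) = 1 − 0.30276 = 0.69724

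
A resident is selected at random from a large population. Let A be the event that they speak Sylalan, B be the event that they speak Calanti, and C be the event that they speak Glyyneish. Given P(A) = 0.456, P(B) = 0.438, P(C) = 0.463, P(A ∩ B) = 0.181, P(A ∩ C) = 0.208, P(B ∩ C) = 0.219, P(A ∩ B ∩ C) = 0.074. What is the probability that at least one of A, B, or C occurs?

P(A ∪ B ∪ C) = 0.456 + 0.438 + 0.463 − 0.181 − 0.208 − 0.219 + 0.074 = 0.823

0.823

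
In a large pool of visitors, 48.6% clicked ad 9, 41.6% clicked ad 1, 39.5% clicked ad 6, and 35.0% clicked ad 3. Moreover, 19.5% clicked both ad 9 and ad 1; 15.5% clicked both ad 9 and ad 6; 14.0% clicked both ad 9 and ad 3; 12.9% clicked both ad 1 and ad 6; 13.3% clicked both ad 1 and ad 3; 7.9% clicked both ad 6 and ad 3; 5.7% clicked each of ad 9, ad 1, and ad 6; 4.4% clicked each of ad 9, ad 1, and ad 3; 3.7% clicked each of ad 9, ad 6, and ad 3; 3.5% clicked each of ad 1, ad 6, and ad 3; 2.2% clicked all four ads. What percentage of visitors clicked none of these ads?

By inclusion-exclusion,
P(union) = 48.6 + 41.6 + 39.5 + 35.0 − 19.5 − 15.5 − 14.0 − 12.9 − 13.3 − 7.9 + 5.7 + 4.4 + 3.7 + 3.5 − 2.2 = 96.7%
P(none) = 100% − 96.7% = 3.3%

3.3%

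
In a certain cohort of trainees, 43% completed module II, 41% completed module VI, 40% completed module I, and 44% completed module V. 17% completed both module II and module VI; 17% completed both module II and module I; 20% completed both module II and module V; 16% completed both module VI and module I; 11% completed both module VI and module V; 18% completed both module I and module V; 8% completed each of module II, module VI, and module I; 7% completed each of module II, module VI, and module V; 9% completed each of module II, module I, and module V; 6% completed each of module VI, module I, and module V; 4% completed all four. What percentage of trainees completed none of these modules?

By inclusion–exclusion:
P(≥1) = 43 + 41 + 40 + 44 − 17 − 17 − 20 − 16 − 11 − 18 + 8 + 7 + 9 + 6 − 4 = 95%
P(none) = 100% − 95% = 5%

5%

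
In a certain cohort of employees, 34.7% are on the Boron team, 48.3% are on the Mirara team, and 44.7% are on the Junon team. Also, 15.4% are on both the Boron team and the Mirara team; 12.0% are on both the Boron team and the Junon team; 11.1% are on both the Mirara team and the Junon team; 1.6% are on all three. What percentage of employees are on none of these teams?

9.2%

P(at least one) = 34.7 + 48.3 + 44.7 − 15.4 − 12.0 − 11.1 + 1.6 = 90.8%
P(none) = 100% − 90.8% = 9.2%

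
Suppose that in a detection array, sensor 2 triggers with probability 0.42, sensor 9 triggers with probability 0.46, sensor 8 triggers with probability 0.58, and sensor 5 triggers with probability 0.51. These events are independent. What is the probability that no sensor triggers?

0.06445656

P(none) = (1 − 0.42) × (1 − 0.46) × (1 − 0.58) × (1 − 0.51) = 0.58 × 0.54 × 0.42 × 0.49 = 0.06445656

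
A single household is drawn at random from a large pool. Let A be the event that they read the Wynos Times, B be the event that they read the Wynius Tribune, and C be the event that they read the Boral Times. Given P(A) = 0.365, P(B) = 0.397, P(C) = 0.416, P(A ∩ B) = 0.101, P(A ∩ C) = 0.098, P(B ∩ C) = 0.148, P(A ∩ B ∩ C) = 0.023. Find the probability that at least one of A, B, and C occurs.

Using inclusion–exclusion:
P(A ∪ B ∪ C) = 0.365 + 0.397 + 0.416 − 0.101 − 0.098 − 0.148 + 0.023 = 0.854

0.854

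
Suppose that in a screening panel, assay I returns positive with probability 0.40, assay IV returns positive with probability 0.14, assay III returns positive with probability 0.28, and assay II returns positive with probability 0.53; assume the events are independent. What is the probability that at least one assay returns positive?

0.8253856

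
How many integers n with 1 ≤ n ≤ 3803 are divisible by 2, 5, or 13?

2398

By inclusion–exclusion:
1901 + 760 + 292 − 380 − 146 − 58 + 29 = 2398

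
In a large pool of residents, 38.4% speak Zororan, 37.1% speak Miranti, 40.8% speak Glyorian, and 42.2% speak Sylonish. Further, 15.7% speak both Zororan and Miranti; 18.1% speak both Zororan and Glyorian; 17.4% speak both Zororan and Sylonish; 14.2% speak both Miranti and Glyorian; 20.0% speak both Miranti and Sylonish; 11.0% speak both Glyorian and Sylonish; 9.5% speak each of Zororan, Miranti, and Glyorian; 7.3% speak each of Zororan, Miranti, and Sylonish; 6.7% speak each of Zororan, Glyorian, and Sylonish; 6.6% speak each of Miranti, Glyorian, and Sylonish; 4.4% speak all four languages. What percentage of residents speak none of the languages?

Apply inclusion-exclusion:
P(≥1) = 38.4 + 37.1 + 40.8 + 42.2 − 15.7 − 18.1 − 17.4 − 14.2 − 20.0 − 11.0 + 9.5 + 7.3 + 6.7 + 6.6 − 4.4 = 87.8%
P(none) = 100% − 87.8% = 12.2%

12.2%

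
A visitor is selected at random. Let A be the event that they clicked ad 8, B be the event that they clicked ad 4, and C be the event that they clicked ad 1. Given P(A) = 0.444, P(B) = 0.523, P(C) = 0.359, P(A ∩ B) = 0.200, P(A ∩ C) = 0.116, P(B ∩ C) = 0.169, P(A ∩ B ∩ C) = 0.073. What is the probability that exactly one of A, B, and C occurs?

P(exactly one) = 0.444 + 0.523 + 0.359 − 2·0.200 − 2·0.116 − 2·0.169 + 3·0.073 = 0.575

0.575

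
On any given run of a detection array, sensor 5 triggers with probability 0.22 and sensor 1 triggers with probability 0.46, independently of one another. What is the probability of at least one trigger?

0.5788

P(none) = (1 − 0.22) × (1 − 0.46) = 0.78 × 0.54 = 0.4212
P(at least one) = 1 − 0.4212 = 0.5788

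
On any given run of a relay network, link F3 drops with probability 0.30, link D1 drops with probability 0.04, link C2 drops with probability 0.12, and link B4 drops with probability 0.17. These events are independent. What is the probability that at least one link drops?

P(none) = (1 − 0.30) × (1 − 0.04) × (1 − 0.12) × (1 − 0.17) = 0.70 × 0.96 × 0.88 × 0.83 = 0.4908288
P(at least one) = 1 − 0.4908288 = 0.5091712

0.5091712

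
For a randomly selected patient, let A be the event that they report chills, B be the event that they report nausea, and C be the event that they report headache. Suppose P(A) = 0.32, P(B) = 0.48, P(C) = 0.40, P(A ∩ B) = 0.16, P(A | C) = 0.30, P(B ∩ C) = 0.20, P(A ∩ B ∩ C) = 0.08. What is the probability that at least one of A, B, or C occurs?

P(A ∩ C) = P(C)·P(A|C) = 0.40 × 0.30 = 0.12
Apply inclusion-exclusion:
P(A ∪ B ∪ C) = 0.32 + 0.48 + 0.40 − 0.16 − 0.12 − 0.20 + 0.08 = 0.80

0.80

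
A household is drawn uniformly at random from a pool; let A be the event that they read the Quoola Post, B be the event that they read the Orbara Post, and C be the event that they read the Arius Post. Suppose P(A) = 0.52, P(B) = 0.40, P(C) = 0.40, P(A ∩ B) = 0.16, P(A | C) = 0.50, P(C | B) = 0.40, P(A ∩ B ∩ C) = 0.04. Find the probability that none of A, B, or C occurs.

P(A ∩ C) = P(C)·P(A|C) = 0.40 × 0.50 = 0.20
P(B ∩ C) = P(B)·P(C|B) = 0.40 × 0.40 = 0.16
By inclusion-exclusion,
P(A ∪ B ∪ C) = 0.52 + 0.40 + 0.40 − 0.16 − 0.20 − 0.16 + 0.04 = 0.84
P(none) = 1 − 0.84 = 0.16

0.16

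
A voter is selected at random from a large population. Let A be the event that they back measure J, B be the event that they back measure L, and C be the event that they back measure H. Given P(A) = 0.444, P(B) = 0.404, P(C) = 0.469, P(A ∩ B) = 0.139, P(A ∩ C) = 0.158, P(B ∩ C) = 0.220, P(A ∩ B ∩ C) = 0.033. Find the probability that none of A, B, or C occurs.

P(A ∪ B ∪ C) = 0.444 + 0.404 + 0.469 − 0.139 − 0.158 − 0.220 + 0.033 = 0.833
P(none) = 1 − 0.833 = 0.167

0.167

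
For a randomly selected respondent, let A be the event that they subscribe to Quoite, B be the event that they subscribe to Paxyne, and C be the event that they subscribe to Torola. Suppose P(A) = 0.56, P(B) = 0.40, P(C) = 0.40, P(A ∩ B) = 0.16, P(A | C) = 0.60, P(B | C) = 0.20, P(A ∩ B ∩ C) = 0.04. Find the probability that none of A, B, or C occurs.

0.08

P(A ∩ C) = P(C)·P(A|C) = 0.40 × 0.60 = 0.24
P(B ∩ C) = P(C)·P(B|C) = 0.40 × 0.20 = 0.08
Apply inclusion-exclusion:
P(A ∪ B ∪ C) = 0.56 + 0.40 + 0.40 − 0.16 − 0.24 − 0.08 + 0.04 = 0.92
P(none) = 1 − 0.92 = 0.08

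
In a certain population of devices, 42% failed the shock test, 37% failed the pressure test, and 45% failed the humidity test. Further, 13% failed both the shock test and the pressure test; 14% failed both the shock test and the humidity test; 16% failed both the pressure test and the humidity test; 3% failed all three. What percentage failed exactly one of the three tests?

Using the inclusion–exclusion count for exactly one event:
P(exactly one) = 42 + 37 + 45 − 2·13 − 2·14 − 2·16 + 3·3 = 47%

47%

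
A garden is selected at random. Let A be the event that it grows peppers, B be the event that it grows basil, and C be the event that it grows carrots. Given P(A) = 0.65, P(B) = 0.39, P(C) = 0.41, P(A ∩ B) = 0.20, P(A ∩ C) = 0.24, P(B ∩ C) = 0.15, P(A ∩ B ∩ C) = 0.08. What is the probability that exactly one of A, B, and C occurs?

By inclusion–exclusion (exactly-one form):
P(exactly one) = 0.65 + 0.39 + 0.41 − 2·0.20 − 2·0.24 − 2·0.15 + 3·0.08 = 0.51

0.51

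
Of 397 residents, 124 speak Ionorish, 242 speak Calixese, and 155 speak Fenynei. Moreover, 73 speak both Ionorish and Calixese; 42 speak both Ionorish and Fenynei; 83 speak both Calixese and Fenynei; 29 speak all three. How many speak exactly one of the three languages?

By inclusion–exclusion (exactly-one form):
N(exactly one) = 124 + 242 + 155 − 2·73 − 2·42 − 2·83 + 3·29 = 212

212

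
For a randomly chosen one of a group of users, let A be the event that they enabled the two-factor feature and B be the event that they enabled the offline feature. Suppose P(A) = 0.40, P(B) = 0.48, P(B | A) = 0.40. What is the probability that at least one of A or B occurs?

0.72

P(A ∩ B) = P(A)·P(B|A) = 0.40 × 0.40 = 0.16
P(A ∪ B) = 0.40 + 0.48 − 0.16 = 0.72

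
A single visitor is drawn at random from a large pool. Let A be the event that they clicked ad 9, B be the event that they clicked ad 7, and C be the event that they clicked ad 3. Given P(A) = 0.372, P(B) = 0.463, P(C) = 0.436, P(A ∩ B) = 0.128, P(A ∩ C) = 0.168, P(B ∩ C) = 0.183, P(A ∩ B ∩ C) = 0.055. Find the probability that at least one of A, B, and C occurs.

0.847

Inclusion–exclusion gives
P(A ∪ B ∪ C) = 0.372 + 0.463 + 0.436 − 0.128 − 0.168 − 0.183 + 0.055 = 0.847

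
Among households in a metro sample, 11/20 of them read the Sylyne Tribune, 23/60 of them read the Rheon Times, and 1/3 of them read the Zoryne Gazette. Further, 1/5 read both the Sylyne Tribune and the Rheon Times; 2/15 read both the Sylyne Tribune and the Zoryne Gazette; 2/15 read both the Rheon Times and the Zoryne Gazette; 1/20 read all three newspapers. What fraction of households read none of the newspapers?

By inclusion-exclusion,
P(at least one) = 11/20 + 23/60 + 1/3 − 1/5 − 2/15 − 2/15 + 1/20 = 17/20
P(none) = 1 − 17/20 = 3/20

3/20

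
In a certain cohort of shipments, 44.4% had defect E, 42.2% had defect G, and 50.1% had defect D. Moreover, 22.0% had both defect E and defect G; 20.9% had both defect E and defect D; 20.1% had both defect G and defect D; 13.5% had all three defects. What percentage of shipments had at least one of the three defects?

87.2%

P(at least one) = 44.4 + 42.2 + 50.1 − 22.0 − 20.9 − 20.1 + 13.5 = 87.2%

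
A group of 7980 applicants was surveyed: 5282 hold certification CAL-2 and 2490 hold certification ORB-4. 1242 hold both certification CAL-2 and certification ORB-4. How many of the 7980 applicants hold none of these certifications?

1450

By inclusion–exclusion:
|union| = 5282 + 2490 − 1242 = 6530
None: 7980 − 6530 = 1450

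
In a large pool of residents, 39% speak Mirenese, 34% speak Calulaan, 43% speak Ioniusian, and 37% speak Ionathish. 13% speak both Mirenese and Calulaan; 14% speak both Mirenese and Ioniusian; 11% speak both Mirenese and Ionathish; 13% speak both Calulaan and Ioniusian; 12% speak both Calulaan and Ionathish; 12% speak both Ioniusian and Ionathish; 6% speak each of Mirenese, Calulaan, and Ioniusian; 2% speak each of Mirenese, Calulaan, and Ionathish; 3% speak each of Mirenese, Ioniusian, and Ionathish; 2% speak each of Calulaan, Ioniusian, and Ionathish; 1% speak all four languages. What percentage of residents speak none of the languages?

10%

By inclusion–exclusion:
P(at least one) = 39 + 34 + 43 + 37 − 13 − 14 − 11 − 13 − 12 − 12 + 6 + 2 + 3 + 2 − 1 = 90%
P(none) = 100% − 90% = 10%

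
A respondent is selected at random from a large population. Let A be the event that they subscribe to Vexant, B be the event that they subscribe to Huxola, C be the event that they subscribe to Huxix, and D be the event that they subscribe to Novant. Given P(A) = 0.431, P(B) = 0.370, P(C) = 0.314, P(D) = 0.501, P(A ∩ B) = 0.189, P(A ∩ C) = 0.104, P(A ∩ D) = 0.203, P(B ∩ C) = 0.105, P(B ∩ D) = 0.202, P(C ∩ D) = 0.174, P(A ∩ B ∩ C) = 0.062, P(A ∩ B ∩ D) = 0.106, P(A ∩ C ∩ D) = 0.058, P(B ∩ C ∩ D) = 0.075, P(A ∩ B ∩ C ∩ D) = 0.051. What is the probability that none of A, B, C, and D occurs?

0.111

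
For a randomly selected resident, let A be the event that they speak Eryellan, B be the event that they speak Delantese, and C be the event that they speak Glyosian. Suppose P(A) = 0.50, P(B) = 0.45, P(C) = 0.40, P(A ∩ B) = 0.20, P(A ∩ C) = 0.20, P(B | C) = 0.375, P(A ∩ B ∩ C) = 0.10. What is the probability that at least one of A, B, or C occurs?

0.90

P(B ∩ C) = P(C)·P(B|C) = 0.40 × 0.375 = 0.15
Apply inclusion-exclusion:
P(A ∪ B ∪ C) = 0.50 + 0.45 + 0.40 − 0.20 − 0.20 − 0.15 + 0.10 = 0.90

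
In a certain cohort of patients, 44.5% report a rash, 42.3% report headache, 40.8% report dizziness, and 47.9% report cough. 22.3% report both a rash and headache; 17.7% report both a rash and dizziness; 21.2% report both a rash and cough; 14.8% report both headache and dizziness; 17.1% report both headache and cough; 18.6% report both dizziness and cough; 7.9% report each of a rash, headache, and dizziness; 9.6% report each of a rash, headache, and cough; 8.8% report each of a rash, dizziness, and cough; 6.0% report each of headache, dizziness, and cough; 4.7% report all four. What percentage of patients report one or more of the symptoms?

By inclusion-exclusion,
P(union) = 44.5 + 42.3 + 40.8 + 47.9 − 22.3 − 17.7 − 21.2 − 14.8 − 17.1 − 18.6 + 7.9 + 9.6 + 8.8 + 6.0 − 4.7 = 91.4%

91.4%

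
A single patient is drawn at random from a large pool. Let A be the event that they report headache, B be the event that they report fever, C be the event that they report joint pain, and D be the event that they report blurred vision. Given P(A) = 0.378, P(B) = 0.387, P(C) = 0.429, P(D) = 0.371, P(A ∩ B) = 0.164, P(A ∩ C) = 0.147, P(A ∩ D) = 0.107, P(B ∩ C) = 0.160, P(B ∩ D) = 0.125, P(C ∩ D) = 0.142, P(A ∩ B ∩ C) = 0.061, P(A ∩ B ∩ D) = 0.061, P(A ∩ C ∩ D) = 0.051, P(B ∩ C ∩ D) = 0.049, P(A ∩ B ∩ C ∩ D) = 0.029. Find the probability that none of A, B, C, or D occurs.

0.087

P(A ∪ B ∪ C ∪ D) = 0.378 + 0.387 + 0.429 + 0.371 − 0.164 − 0.147 − 0.107 − 0.160 − 0.125 − 0.142 + 0.061 + 0.061 + 0.051 + 0.049 − 0.029 = 0.913
P(none) = 1 − 0.913 = 0.087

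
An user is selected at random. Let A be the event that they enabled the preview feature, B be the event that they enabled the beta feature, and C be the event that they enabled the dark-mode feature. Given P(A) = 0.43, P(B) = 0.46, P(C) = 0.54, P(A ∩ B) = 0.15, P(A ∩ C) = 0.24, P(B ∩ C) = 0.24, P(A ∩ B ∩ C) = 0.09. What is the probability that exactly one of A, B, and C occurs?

0.44

Using the inclusion–exclusion count for exactly one event:
P(exactly one) = 0.43 + 0.46 + 0.54 − 2·0.15 − 2·0.24 − 2·0.24 + 3·0.09 = 0.44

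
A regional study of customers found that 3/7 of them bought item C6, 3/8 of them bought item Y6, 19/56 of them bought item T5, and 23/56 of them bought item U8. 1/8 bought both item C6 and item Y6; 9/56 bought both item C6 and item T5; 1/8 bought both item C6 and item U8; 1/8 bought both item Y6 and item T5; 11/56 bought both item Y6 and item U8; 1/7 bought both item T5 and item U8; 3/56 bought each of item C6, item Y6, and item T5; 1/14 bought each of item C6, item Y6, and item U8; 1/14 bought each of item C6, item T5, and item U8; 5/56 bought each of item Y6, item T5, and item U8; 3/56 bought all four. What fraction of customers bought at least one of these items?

51/56

P(union) = 3/7 + 3/8 + 19/56 + 23/56 − 1/8 − 9/56 − 1/8 − 1/8 − 11/56 − 1/7 + 3/56 + 1/14 + 1/14 + 5/56 − 3/56 = 51/56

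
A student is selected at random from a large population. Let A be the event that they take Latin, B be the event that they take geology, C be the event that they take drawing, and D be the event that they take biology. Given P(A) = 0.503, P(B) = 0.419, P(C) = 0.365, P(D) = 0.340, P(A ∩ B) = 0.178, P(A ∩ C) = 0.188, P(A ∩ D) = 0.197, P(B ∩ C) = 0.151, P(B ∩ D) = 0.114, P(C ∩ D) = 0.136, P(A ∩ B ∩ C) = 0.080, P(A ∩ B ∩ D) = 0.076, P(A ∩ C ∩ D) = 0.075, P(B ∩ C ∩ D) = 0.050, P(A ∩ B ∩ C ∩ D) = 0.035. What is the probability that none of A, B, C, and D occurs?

0.091

Apply inclusion-exclusion:
P(A ∪ B ∪ C ∪ D) = 0.503 + 0.419 + 0.365 + 0.340 − 0.178 − 0.188 − 0.197 − 0.151 − 0.114 − 0.136 + 0.080 + 0.076 + 0.075 + 0.050 − 0.035 = 0.909
P(none) = 1 − 0.909 = 0.091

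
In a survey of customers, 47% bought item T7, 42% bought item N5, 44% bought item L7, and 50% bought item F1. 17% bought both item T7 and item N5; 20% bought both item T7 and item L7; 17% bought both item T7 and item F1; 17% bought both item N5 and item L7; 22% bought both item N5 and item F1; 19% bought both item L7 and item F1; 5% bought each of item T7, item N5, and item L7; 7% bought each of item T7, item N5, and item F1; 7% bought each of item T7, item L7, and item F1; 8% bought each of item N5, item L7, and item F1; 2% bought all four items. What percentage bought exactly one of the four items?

P(exactly one) = 47 + 42 + 44 + 50 − 2·17 − 2·20 − 2·17 − 2·17 − 2·22 − 2·19 + 3·5 + 3·7 + 3·7 + 3·8 − 4·2 = 32%

32%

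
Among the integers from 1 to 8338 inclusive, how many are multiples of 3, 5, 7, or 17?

4750

⌊8338/3⌋ + ⌊8338/5⌋ + ⌊8338/7⌋ + ⌊8338/17⌋ − ⌊8338/15⌋ − ⌊8338/21⌋ − ⌊8338/51⌋ − ⌊8338/35⌋ − ⌊8338/85⌋ − ⌊8338/119⌋ + ⌊8338/105⌋ + ⌊8338/255⌋ + ⌊8338/357⌋ + ⌊8338/595⌋ − ⌊8338/1785⌋ = 2779 + 1667 + 1191 + 490 − 555 − 397 − 163 − 238 − 98 − 70 + 79 + 32 + 23 + 14 − 4 = 4750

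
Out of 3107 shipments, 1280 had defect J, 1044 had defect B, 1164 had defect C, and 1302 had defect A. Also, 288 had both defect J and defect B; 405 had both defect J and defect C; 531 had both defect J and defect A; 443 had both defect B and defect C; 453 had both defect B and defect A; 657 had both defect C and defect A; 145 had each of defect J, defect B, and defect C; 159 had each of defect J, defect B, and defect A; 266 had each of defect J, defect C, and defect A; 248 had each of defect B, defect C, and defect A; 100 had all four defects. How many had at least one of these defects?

2731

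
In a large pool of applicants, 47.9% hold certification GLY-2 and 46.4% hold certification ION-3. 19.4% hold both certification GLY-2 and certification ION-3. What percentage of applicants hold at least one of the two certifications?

74.9%

By inclusion–exclusion:
P(≥1) = 47.9 + 46.4 − 19.4 = 74.9%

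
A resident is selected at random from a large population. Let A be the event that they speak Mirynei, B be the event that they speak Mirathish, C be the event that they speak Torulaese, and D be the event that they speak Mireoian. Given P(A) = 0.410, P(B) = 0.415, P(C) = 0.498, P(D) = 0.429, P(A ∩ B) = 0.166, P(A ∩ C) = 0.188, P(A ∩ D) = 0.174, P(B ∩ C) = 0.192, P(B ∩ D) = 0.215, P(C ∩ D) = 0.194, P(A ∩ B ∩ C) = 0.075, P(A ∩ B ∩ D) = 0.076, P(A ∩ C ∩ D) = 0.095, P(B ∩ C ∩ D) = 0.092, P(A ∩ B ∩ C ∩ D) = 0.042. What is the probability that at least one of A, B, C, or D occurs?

P(A ∪ B ∪ C ∪ D) = 0.410 + 0.415 + 0.498 + 0.429 − 0.166 − 0.188 − 0.174 − 0.192 − 0.215 − 0.194 + 0.075 + 0.076 + 0.095 + 0.092 − 0.042 = 0.919

0.919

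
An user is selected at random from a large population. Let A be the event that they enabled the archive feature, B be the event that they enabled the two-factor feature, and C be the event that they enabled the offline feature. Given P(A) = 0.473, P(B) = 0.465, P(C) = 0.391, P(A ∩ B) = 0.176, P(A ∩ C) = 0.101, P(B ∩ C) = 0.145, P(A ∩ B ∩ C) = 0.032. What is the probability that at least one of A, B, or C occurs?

0.939

Using inclusion–exclusion:
P(A ∪ B ∪ C) = 0.473 + 0.465 + 0.391 − 0.176 − 0.101 − 0.145 + 0.032 = 0.939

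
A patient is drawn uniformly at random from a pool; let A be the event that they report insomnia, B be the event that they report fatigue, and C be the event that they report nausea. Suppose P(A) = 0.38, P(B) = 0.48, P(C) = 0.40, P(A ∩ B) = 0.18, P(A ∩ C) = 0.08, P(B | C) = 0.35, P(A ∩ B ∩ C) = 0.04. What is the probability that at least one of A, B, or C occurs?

P(B ∩ C) = P(C)·P(B|C) = 0.40 × 0.35 = 0.14
P(A ∪ B ∪ C) = 0.38 + 0.48 + 0.40 − 0.18 − 0.08 − 0.14 + 0.04 = 0.90

0.90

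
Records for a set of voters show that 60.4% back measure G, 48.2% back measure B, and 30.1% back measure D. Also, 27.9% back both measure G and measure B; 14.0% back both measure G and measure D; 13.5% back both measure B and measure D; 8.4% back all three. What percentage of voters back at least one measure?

91.7%

P(≥1) = 60.4 + 48.2 + 30.1 − 27.9 − 14.0 − 13.5 + 8.4 = 91.7%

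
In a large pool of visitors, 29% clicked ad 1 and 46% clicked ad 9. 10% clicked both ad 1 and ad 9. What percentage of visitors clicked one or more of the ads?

Inclusion–exclusion gives
P(union) = 29 + 46 − 10 = 65%

65%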